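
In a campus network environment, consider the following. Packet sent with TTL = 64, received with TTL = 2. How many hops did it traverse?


Given: initial TTL = 64, received TTL = 2
Hops = initial TTL - received TTL
Hops = 64 - 2 = 62

62


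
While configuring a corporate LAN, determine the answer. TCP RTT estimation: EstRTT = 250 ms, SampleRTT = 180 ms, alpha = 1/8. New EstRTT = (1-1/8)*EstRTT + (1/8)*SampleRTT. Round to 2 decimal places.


Given: EstRTT = 250 ms, SampleRTT = 180 ms, alpha = 1/8
New EstRTT = (1 - alpha) * EstRTT + alpha * SampleRTT
(7/8) * 250 = 218.75
(1/8) * 180 = 22.5
New EstRTT = 218.75 + 22.5 = 241.25 ms -> 241.25 ms (2 dp)

241.25


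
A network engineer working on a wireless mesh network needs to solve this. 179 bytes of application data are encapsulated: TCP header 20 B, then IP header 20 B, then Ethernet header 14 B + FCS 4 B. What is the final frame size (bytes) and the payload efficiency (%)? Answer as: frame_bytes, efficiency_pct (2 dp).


TCP segment = 179 + 20 = 199 B
IP packet = 199 + 20 = 219 B
Ethernet frame = 219 + 14 + 4 = 237 B
Efficiency = app / frame = 179 / 237 = 0.755274 = 75.5274% -> 75.53% (2 dp)

237, 75.53


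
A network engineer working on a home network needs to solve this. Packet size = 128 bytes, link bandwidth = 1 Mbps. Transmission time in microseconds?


Given: packet = 128 bytes, bandwidth = 1 Mbps
Packet in bits = 128 * 8 = 1024 bits
Bandwidth = 1 * 10^6 = 1000000 bps
Time = 1024 / 1000000 seconds
Time in us = 1024 * 10^6 / 1000000 = 1024

1024


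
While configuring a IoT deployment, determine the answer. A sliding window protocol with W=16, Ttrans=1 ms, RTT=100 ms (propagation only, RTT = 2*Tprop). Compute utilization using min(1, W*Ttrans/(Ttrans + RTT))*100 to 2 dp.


Given: W = 16, Ttrans = 1 ms, RTT = 100 ms (= 2 * Tprop, Tprop = 50 ms)
Cycle time = Ttrans + RTT = 1 + 100 = 101 ms (first packet sent until its ACK returns)
W * Ttrans = 16 * 1 = 16 ms of sending per cycle
W * Ttrans / (Ttrans + RTT) = 16 / 101 = 0.158416
U = min(1, 0.158416) = 0.158416
U% = 15.84%

15.84


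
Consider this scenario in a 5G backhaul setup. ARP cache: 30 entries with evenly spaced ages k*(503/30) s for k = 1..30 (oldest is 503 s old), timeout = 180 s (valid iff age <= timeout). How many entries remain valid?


Ages are k * 503/30 s for k = 1..30 (spacing = 16.7667 s).
Entry k is valid iff k * 503/30 <= 180 iff k <= 30 * 180 / 503 = 10.7356
n_valid = floor(10.7356) = 10
(n_stale = 30 - 10 = 20)

10


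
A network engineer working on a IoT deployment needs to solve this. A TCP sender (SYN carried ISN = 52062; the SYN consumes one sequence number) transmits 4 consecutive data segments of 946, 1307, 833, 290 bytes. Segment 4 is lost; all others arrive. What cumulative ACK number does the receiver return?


SYN uses sequence number 52062; first data byte = ISN + 1 = 52063.
Segment 1: SEQ = 52063, len = 946 B, covers [52063, 53008]
Segment 2: SEQ = 53009, len = 1307 B, covers [53009, 54315]
Segment 3: SEQ = 54316, len = 833 B, covers [54316, 55148]
Segment 4: SEQ = 55149, len = 290 B, covers [55149, 55438] [LOST]
In-order data received: bytes [52063, 55148] (segments 1..3).
Segment 4 missing -> gap begins at byte 55149.
Cumulative ACK = next expected in-order byte = 52063 + 946 + 1307 + 833 = 55149

55149


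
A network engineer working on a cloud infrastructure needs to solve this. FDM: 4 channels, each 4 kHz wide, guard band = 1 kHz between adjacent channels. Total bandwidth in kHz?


Given: 4 channels, 4 kHz each, guard = 1 kHz
Channel bandwidth = 4 * 4 = 16 kHz
Guard bands = 3 gaps * 1 kHz = 3 kHz
Total = 16 + 3 = 19 kHz

19


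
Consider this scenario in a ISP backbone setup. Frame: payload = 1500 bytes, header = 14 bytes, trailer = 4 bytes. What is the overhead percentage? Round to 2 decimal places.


Given: payload = 1500 B, header = 14 B, trailer = 4 B
Overhead bytes = header + trailer = 14 + 4 = 18
Total frame = payload + overhead = 1500 + 18 = 1518
Overhead % = 18 / 1518 * 100 = 1.1858% -> 1.19% (2 dp)

1.19


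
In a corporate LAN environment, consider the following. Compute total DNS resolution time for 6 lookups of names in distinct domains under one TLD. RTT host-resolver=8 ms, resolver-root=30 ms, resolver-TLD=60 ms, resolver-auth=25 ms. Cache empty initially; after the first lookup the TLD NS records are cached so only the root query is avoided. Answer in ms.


Lookup 1 (cold cache): local + root + TLD + auth = 8 + 30 + 60 + 25 = 123 ms
Lookups 2..6 (TLD NS cached -> skip root; new domain -> still ask TLD and auth): local + TLD + auth = 8 + 60 + 25 = 93 ms each
Remaining 5 lookups: 5 * 93 = 465 ms
Total = 123 + 465 = 588 ms

588


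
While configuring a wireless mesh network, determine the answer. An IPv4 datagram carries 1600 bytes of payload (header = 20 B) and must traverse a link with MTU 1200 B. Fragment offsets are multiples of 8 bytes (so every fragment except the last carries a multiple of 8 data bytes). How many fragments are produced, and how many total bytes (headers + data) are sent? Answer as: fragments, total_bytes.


Max data per non-final fragment = floor((MTU - header)/8)*8 = floor((1200 - 20)/8)*8 = floor(1180/8)*8 = 1176 B
Final fragment needs no 8-byte alignment: it can carry up to MTU - header = 1180 B
Non-final fragments needed = ceil((payload - 1180) / 1176) = ceil(420/1176) = ceil(0.3571) = 1
Number of fragments = 1 + 1 = 2
Fragment sizes (data): 1 * 1176 B + 424 B (last, 424 <= 1180 OK)
Total bytes sent = payload + n_frags * header = 1600 + 2*20 = 1600 + 40 = 1640 B

2, 1640


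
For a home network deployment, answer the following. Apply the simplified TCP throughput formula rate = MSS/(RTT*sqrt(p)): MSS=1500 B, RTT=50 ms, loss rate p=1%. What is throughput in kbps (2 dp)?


Given: MSS = 1500 bytes, RTT = 50 ms, loss = 1%
RTT in seconds = 50 / 1000 = 0.05
Loss rate = 1% = 0.01
sqrt(loss) = sqrt(0.01) = 0.1
Throughput (bytes/s) = 1500 / (0.05 * 0.1) = 300000.0000
Throughput (kbps) = 300000.0000 * 8 / 1000 = 2400.000000 -> 2400.00 kbps (2 dp)

2400.00


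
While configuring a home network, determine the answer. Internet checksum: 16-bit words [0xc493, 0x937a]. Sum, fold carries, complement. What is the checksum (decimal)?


Given words: [0xc493, 0x937a]
Step 1: Sum all words
Raw sum = 50323 + 37754 = 88077
Step 2: Fold carry: (22541 + 1) = 22542
One's complement = ~22542 & 0xFFFF = 42993

42993


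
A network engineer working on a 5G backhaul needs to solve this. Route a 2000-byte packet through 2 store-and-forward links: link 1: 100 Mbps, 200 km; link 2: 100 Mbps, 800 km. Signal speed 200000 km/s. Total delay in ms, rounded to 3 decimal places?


Packet = 2000 bytes = 16000 bits. Store-and-forward: sum (t_trans + t_prop) per link.
Link 1: t_trans = 16000/(100*10^6) s = 0.1600 ms; t_prop = 200/200000 s = 1.0000 ms; subtotal = 1.1600 ms
Link 2: t_trans = 16000/(100*10^6) s = 0.1600 ms; t_prop = 800/200000 s = 4.0000 ms; subtotal = 4.1600 ms
End-to-end = 1.1600 + 4.1600 = 5.3200 ms -> 5.320 ms (3 dp)

5.320


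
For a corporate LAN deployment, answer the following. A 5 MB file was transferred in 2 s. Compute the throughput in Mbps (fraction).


Given: file = 5 MB, time = 2 s
File in Mb = 5 * 8 = 40 Mb
Throughput = 40 / 2 Mbps
Throughput = 20 Mbps

20


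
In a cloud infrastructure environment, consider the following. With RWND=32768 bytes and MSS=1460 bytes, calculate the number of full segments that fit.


Given: RWND = 32768 bytes, MSS = 1460 bytes
Full segments = floor(RWND / MSS)
Full segments = floor(32768 / 1460)
Full segments = floor(22.4438) = 22

22


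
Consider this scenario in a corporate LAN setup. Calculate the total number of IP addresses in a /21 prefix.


Given: CIDR prefix /21
Host bits = 32 - 21 = 11
Total addresses = 2^11 = 2048

2048


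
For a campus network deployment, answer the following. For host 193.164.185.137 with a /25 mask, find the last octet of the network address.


Given: IP = 193.164.185.137, prefix = /25
Subnet mask = 255.255.255.128
Last octet of IP: 137
Last octet of mask: 128
Network last octet = 137 AND 128 = 128

128


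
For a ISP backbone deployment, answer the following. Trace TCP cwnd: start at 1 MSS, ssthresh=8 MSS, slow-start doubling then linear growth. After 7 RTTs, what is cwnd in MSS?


RTT 0: cwnd = 1 MSS (initial)
RTT 1: cwnd = 2 MSS (slow start, doubled)
RTT 2: cwnd = 4 MSS (slow start, doubled)
RTT 3: cwnd = 8 MSS (slow start, doubled)
RTT 4: cwnd = 9 MSS (congestion avoidance, +1)
RTT 5: cwnd = 10 MSS (congestion avoidance, +1)
RTT 6: cwnd = 11 MSS (congestion avoidance, +1)
RTT 7: cwnd = 12 MSS (congestion avoidance, +1)

12


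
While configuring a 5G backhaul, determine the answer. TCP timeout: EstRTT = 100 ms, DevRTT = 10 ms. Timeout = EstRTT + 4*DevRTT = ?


Given: EstRTT = 100 ms, DevRTT = 10 ms
Timeout = EstRTT + 4 * DevRTT
4 * DevRTT = 4 * 10 = 40
Timeout = 100 + 40 = 140 ms

140


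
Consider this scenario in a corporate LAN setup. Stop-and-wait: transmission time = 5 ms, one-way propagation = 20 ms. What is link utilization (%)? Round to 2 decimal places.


Given: Ttrans = 5 ms, Tprop = 20 ms
RTT = 2 * Tprop = 2 * 20 = 40 ms
U = Ttrans / (Ttrans + RTT)
U = 5 / (5 + 40)
U = 5 / 45 = 0.111111
U% = 11.11%

11.11


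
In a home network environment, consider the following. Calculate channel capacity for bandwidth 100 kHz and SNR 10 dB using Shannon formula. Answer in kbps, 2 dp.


Given: B = 100 kHz, SNR = 10 dB
SNR linear = 10^(10/10) = 10
1 + SNR = 11
log2(11) = 3.4594316186
C = 100 * 1000 * 3.4594316186 = 345943.1619 bps
C = 345.943162 kbps -> 345.94 kbps (2 dp)

345.94


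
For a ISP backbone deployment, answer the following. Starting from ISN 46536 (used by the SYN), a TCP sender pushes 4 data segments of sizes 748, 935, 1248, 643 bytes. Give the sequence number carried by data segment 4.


The SYN occupies sequence number ISN = 46536, so the first data byte is ISN + 1 = 46537.
SEQ of data segment i = (ISN + 1) + sum of payload sizes of segments 1..i-1.
Segment 1: SEQ = 46537, payload = 748 bytes
Segment 2: SEQ = 47285, payload = 935 bytes
Segment 3: SEQ = 48220, payload = 1248 bytes
Segment 4: SEQ = 49468, payload = 643 bytes
SEQ of segment 4 = 46537 + 748 + 935 + 1248 = 49468

49468


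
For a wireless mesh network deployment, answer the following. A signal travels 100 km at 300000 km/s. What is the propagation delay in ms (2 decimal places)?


Given: distance = 100 km, speed = 300000 km/s
Delay = distance / speed = 100 / 300000 seconds
Delay in ms = 100 * 1000 / 300000
Delay = 0.3333 ms
Rounded to 2 dp = 0.33 ms

0.33


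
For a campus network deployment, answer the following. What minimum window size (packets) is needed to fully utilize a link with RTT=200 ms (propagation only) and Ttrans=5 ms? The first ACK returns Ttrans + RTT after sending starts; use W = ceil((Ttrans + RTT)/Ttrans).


Given: Ttrans = 5 ms, RTT = 200 ms (= 2 * Tprop, Tprop = 100 ms)
Time until first ACK returns = Ttrans + RTT = 5 + 200 = 205 ms
Need W * Ttrans >= Ttrans + RTT  ->  W >= (Ttrans + RTT) / Ttrans
(Ttrans + RTT) / Ttrans = 205 / 5 = 41
W_min = ceil(41) = 41

41


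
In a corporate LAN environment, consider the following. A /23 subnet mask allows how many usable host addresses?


Given: subnet mask /23
Host bits = 32 - 23 = 9
Total addresses = 2^9 = 512
Usable hosts = 512 - 2 (network + broadcast) = 510

510


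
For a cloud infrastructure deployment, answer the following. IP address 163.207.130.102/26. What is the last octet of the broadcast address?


Given: IP = 163.207.130.102, prefix = /26
Host bits = 32 - 26 = 6
Network last octet = 102 AND mask = 64
Host part size = 2^6 - 1 = 63
Broadcast last octet = 64 OR 63 = 127

127


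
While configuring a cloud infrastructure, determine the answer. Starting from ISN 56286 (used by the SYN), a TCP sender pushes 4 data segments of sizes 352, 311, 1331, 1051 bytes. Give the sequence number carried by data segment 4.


The SYN occupies sequence number ISN = 56286, so the first data byte is ISN + 1 = 56287.
SEQ of data segment i = (ISN + 1) + sum of payload sizes of segments 1..i-1.
Segment 1: SEQ = 56287, payload = 352 bytes
Segment 2: SEQ = 56639, payload = 311 bytes
Segment 3: SEQ = 56950, payload = 1331 bytes
Segment 4: SEQ = 58281, payload = 1051 bytes
SEQ of segment 4 = 56287 + 352 + 311 + 1331 = 58281

58281


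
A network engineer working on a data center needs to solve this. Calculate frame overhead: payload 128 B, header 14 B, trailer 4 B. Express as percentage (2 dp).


Given: payload = 128 B, header = 14 B, trailer = 4 B
Overhead bytes = header + trailer = 14 + 4 = 18
Total frame = payload + overhead = 128 + 18 = 146
Overhead % = 18 / 146 * 100 = 12.3288% -> 12.33% (2 dp)

12.33


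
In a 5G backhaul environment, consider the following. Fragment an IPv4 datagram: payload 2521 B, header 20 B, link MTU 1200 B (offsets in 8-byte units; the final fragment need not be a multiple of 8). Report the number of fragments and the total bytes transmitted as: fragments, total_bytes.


Max data per non-final fragment = floor((MTU - header)/8)*8 = floor((1200 - 20)/8)*8 = floor(1180/8)*8 = 1176 B
Final fragment needs no 8-byte alignment: it can carry up to MTU - header = 1180 B
Non-final fragments needed = ceil((payload - 1180) / 1176) = ceil(1341/1176) = ceil(1.1403) = 2
Number of fragments = 2 + 1 = 3
Fragment sizes (data): 2 * 1176 B + 169 B (last, 169 <= 1180 OK)
Total bytes sent = payload + n_frags * header = 2521 + 3*20 = 2521 + 60 = 2581 B

3, 2581


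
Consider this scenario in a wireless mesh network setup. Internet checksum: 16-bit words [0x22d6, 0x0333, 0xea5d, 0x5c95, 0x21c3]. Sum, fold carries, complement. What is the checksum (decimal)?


Given words: [0x22d6, 0x0333, 0xea5d, 0x5c95, 0x21c3]
Step 1: Sum all words
Raw sum = 8918 + 819 + 59997 + 23701 + 8643 = 102078
Step 2: Fold carry: (36542 + 1) = 36543
One's complement = ~36543 & 0xFFFF = 28992

28992


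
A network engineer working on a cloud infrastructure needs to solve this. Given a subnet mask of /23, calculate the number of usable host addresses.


Given: subnet mask /23
Host bits = 32 - 23 = 9
Total addresses = 2^9 = 512
Usable hosts = 512 - 2 (network + broadcast) = 510

510


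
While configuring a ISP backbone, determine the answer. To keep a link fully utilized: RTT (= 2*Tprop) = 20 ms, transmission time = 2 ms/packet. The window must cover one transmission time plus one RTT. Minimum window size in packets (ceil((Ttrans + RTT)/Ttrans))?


Given: Ttrans = 2 ms, RTT = 20 ms (= 2 * Tprop, Tprop = 10 ms)
Time until first ACK returns = Ttrans + RTT = 2 + 20 = 22 ms
Need W * Ttrans >= Ttrans + RTT  ->  W >= (Ttrans + RTT) / Ttrans
(Ttrans + RTT) / Ttrans = 22 / 2 = 11
W_min = ceil(11) = 11

11


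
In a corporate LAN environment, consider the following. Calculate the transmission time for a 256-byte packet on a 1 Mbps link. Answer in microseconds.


Given: packet = 256 bytes, bandwidth = 1 Mbps
Packet in bits = 256 * 8 = 2048 bits
Bandwidth = 1 * 10^6 = 1000000 bps
Time = 2048 / 1000000 seconds
Time in us = 2048 * 10^6 / 1000000 = 2048

2048


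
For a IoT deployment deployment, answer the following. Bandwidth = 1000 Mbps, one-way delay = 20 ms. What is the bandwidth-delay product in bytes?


Given: bandwidth = 1000 Mbps, delay = 20 ms
BDP in bits = 1000 * 10^6 * 20 / 1000
BDP in bits = 20000000
BDP in bytes = 20000000 / 8 = 2500000

2500000


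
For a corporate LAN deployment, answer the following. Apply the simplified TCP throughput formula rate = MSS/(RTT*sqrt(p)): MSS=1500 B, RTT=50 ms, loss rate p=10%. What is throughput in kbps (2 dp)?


Given: MSS = 1500 bytes, RTT = 50 ms, loss = 10%
RTT in seconds = 50 / 1000 = 0.05
Loss rate = 10% = 0.1
sqrt(loss) = sqrt(0.1) = 0.316227766017
Throughput (bytes/s) = 1500 / (0.05 * 0.316227766017) = 94868.3298
Throughput (kbps) = 94868.3298 * 8 / 1000 = 758.946638 -> 758.95 kbps (2 dp)

758.95


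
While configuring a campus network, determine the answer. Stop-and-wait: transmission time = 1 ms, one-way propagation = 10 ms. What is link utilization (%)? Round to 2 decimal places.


Given: Ttrans = 1 ms, Tprop = 10 ms
RTT = 2 * Tprop = 2 * 10 = 20 ms
U = Ttrans / (Ttrans + RTT)
U = 1 / (1 + 20)
U = 1 / 21 = 0.047619
U% = 4.76%

4.76


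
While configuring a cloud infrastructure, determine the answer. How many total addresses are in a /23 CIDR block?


Given: CIDR prefix /23
Host bits = 32 - 23 = 9
Total addresses = 2^9 = 512

512


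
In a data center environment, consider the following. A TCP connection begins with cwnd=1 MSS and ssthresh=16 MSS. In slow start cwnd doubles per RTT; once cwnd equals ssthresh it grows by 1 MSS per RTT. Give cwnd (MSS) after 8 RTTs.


RTT 0: cwnd = 1 MSS (initial)
RTT 1: cwnd = 2 MSS (slow start, doubled)
RTT 2: cwnd = 4 MSS (slow start, doubled)
RTT 3: cwnd = 8 MSS (slow start, doubled)
RTT 4: cwnd = 16 MSS (slow start, doubled)
RTT 5: cwnd = 17 MSS (congestion avoidance, +1)
RTT 6: cwnd = 18 MSS (congestion avoidance, +1)
RTT 7: cwnd = 19 MSS (congestion avoidance, +1)
RTT 8: cwnd = 20 MSS (congestion avoidance, +1)

20


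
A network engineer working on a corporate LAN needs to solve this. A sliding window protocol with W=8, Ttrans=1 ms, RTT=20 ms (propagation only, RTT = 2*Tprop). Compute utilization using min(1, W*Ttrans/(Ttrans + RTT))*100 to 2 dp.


Given: W = 8, Ttrans = 1 ms, RTT = 20 ms (= 2 * Tprop, Tprop = 10 ms)
Cycle time = Ttrans + RTT = 1 + 20 = 21 ms (first packet sent until its ACK returns)
W * Ttrans = 8 * 1 = 8 ms of sending per cycle
W * Ttrans / (Ttrans + RTT) = 8 / 21 = 0.380952
U = min(1, 0.380952) = 0.380952
U% = 38.10%

38.10


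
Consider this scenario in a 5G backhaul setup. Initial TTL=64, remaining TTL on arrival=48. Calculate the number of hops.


Given: initial TTL = 64, received TTL = 48
Hops = initial TTL - received TTL
Hops = 64 - 48 = 16

16


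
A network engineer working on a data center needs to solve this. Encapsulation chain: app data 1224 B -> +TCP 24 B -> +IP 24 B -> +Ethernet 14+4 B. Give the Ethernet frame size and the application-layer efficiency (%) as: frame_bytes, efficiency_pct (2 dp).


TCP segment = 1224 + 24 = 1248 B
IP packet = 1248 + 24 = 1272 B
Ethernet frame = 1272 + 14 + 4 = 1290 B
Efficiency = app / frame = 1224 / 1290 = 0.948837 = 94.8837% -> 94.88% (2 dp)

1290, 94.88


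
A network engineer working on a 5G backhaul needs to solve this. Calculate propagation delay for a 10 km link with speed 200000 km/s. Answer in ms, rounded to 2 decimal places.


Given: distance = 10 km, speed = 200000 km/s
Delay = distance / speed = 10 / 200000 seconds
Delay in ms = 10 * 1000 / 200000
Delay = 0.0500 ms
Rounded to 2 dp = 0.05 ms

0.05


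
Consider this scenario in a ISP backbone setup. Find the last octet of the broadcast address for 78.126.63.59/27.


Given: IP = 78.126.63.59, prefix = /27
Host bits = 32 - 27 = 5
Network last octet = 59 AND mask = 32
Host part size = 2^5 - 1 = 31
Broadcast last octet = 32 OR 31 = 63

63


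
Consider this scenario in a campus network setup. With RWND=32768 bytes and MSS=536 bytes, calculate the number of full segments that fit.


Given: RWND = 32768 bytes, MSS = 536 bytes
Full segments = floor(RWND / MSS)
Full segments = floor(32768 / 536)
Full segments = floor(61.1343) = 61

61


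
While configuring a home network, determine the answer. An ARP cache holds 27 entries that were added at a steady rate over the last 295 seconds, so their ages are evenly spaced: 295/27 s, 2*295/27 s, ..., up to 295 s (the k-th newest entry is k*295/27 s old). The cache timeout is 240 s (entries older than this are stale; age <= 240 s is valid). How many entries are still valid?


Ages are k * 295/27 s for k = 1..27 (spacing = 10.9259 s).
Entry k is valid iff k * 295/27 <= 240 iff k <= 27 * 240 / 295 = 21.9661
n_valid = floor(21.9661) = 21
(n_stale = 27 - 21 = 6)

21


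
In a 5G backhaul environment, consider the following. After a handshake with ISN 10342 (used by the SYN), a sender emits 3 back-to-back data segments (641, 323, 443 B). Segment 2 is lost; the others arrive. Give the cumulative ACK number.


SYN uses sequence number 10342; first data byte = ISN + 1 = 10343.
Segment 1: SEQ = 10343, len = 641 B, covers [10343, 10983]
Segment 2: SEQ = 10984, len = 323 B, covers [10984, 11306] [LOST]
Segment 3: SEQ = 11307, len = 443 B, covers [11307, 11749]
In-order data received: bytes [10343, 10983] (segments 1..1).
Segment 2 missing -> gap begins at byte 10984; later segments buffered out of order.
Cumulative ACK = next expected in-order byte = 10343 + 641 = 10984

10984


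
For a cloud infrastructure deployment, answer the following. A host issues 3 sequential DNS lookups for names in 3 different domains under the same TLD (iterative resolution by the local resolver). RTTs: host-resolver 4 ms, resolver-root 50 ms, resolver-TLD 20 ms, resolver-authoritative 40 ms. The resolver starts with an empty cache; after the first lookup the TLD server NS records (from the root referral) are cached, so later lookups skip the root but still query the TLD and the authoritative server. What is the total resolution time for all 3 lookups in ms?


Lookup 1 (cold cache): local + root + TLD + auth = 4 + 50 + 20 + 40 = 114 ms
Lookups 2..3 (TLD NS cached -> skip root; new domain -> still ask TLD and auth): local + TLD + auth = 4 + 20 + 40 = 64 ms each
Remaining 2 lookups: 2 * 64 = 128 ms
Total = 114 + 128 = 242 ms

242


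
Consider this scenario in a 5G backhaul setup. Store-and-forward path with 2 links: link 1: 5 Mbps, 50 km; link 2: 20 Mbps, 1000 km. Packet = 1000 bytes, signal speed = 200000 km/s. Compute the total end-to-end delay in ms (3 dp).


Packet = 1000 bytes = 8000 bits. Store-and-forward: sum (t_trans + t_prop) per link.
Link 1: t_trans = 8000/(5*10^6) s = 1.6000 ms; t_prop = 50/200000 s = 0.2500 ms; subtotal = 1.8500 ms
Link 2: t_trans = 8000/(20*10^6) s = 0.4000 ms; t_prop = 1000/200000 s = 5.0000 ms; subtotal = 5.4000 ms
End-to-end = 1.8500 + 5.4000 = 7.2500 ms -> 7.250 ms (3 dp)

7.250


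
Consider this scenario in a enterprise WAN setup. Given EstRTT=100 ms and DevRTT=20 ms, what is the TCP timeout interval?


Given: EstRTT = 100 ms, DevRTT = 20 ms
Timeout = EstRTT + 4 * DevRTT
4 * DevRTT = 4 * 20 = 80
Timeout = 100 + 80 = 180 ms

180


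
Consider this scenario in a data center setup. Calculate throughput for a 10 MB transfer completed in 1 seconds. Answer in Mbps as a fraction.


Given: file = 10 MB, time = 1 s
File in Mb = 10 * 8 = 80 Mb
Throughput = 80 / 1 Mbps
Throughput = 80 Mbps

80


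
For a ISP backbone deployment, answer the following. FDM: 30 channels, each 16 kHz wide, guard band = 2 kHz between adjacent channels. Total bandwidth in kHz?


Given: 30 channels, 16 kHz each, guard = 2 kHz
Channel bandwidth = 30 * 16 = 480 kHz
Guard bands = 29 gaps * 2 kHz = 58 kHz
Total = 480 + 58 = 538 kHz

538


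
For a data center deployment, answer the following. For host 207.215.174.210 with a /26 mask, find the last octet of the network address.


Given: IP = 207.215.174.210, prefix = /26
Subnet mask = 255.255.255.192
Last octet of IP: 210
Last octet of mask: 192
Network last octet = 210 AND 192 = 192

192


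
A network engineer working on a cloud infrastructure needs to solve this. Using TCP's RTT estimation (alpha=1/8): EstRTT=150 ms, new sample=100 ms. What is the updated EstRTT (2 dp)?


Given: EstRTT = 150 ms, SampleRTT = 100 ms, alpha = 1/8
New EstRTT = (1 - alpha) * EstRTT + alpha * SampleRTT
(7/8) * 150 = 131.25
(1/8) * 100 = 12.5
New EstRTT = 131.25 + 12.5 = 143.75 ms -> 143.75 ms (2 dp)

143.75


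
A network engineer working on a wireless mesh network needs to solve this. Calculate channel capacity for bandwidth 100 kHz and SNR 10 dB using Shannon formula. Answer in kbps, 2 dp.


Given: B = 100 kHz, SNR = 10 dB
SNR linear = 10^(10/10) = 10
1 + SNR = 11
log2(11) = 3.4594316186
C = 100 * 1000 * 3.4594316186 = 345943.1619 bps
C = 345.943162 kbps -> 345.94 kbps (2 dp)

345.94


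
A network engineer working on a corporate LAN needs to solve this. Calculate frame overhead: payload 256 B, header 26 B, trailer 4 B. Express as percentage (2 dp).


Given: payload = 256 B, header = 26 B, trailer = 4 B
Overhead bytes = header + trailer = 26 + 4 = 30
Total frame = payload + overhead = 256 + 30 = 286
Overhead % = 30 / 286 * 100 = 10.4895% -> 10.49% (2 dp)

10.49


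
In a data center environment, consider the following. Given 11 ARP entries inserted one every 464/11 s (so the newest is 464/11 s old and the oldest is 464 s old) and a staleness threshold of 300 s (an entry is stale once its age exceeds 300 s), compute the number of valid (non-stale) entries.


Ages are k * 464/11 s for k = 1..11 (spacing = 42.1818 s).
Entry k is valid iff k * 464/11 <= 300 iff k <= 11 * 300 / 464 = 7.1121
n_valid = floor(7.1121) = 7
(n_stale = 11 - 7 = 4)

7


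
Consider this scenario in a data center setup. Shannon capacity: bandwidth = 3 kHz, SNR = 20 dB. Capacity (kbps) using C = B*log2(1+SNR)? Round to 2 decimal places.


Given: B = 3 kHz, SNR = 20 dB
SNR linear = 10^(20/10) = 100
1 + SNR = 101
log2(101) = 6.6582114828
C = 3 * 1000 * 6.6582114828 = 19974.6344 bps
C = 19.974634 kbps -> 19.97 kbps (2 dp)

19.97


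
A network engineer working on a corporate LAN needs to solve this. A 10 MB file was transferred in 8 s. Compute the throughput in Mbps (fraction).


Given: file = 10 MB, time = 8 s
File in Mb = 10 * 8 = 80 Mb
Throughput = 80 / 8 Mbps
Throughput = 10 Mbps

10


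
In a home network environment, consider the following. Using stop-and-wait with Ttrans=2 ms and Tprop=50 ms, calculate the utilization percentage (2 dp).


Given: Ttrans = 2 ms, Tprop = 50 ms
RTT = 2 * Tprop = 2 * 50 = 100 ms
U = Ttrans / (Ttrans + RTT)
U = 2 / (2 + 100)
U = 2 / 102 = 0.019608
U% = 1.96%

1.96


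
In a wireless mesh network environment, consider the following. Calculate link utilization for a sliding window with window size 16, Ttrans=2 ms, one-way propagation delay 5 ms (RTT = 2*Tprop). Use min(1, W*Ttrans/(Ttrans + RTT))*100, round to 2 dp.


Given: W = 16, Ttrans = 2 ms, RTT = 10 ms (= 2 * Tprop, Tprop = 5 ms)
Cycle time = Ttrans + RTT = 2 + 10 = 12 ms (first packet sent until its ACK returns)
W * Ttrans = 16 * 2 = 32 ms of sending per cycle
W * Ttrans / (Ttrans + RTT) = 32 / 12 = 2.666667
U = min(1, 2.666667) = 1.000000
U% = 100.00%

100.00


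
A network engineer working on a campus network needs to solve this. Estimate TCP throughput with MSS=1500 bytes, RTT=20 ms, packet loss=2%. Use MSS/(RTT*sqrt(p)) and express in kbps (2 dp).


Given: MSS = 1500 bytes, RTT = 20 ms, loss = 2%
RTT in seconds = 20 / 1000 = 0.02
Loss rate = 2% = 0.02
sqrt(loss) = sqrt(0.02) = 0.141421356237
Throughput (bytes/s) = 1500 / (0.02 * 0.141421356237) = 530330.0859
Throughput (kbps) = 530330.0859 * 8 / 1000 = 4242.640687 -> 4242.64 kbps (2 dp)

4242.64


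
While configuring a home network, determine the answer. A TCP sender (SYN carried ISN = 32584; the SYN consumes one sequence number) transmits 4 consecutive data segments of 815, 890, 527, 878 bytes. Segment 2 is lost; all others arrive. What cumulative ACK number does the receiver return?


SYN uses sequence number 32584; first data byte = ISN + 1 = 32585.
Segment 1: SEQ = 32585, len = 815 B, covers [32585, 33399]
Segment 2: SEQ = 33400, len = 890 B, covers [33400, 34289] [LOST]
Segment 3: SEQ = 34290, len = 527 B, covers [34290, 34816]
Segment 4: SEQ = 34817, len = 878 B, covers [34817, 35694]
In-order data received: bytes [32585, 33399] (segments 1..1).
Segment 2 missing -> gap begins at byte 33400; later segments buffered out of order.
Cumulative ACK = next expected in-order byte = 32585 + 815 = 33400

33400


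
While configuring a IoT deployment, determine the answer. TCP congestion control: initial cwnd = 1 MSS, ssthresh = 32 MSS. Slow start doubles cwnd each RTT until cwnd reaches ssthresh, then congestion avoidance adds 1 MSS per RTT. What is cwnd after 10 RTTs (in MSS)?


RTT 0: cwnd = 1 MSS (initial)
RTT 1: cwnd = 2 MSS (slow start, doubled)
RTT 2: cwnd = 4 MSS (slow start, doubled)
RTT 3: cwnd = 8 MSS (slow start, doubled)
RTT 4: cwnd = 16 MSS (slow start, doubled)
RTT 5: cwnd = 32 MSS (slow start, doubled)
RTT 6: cwnd = 33 MSS (congestion avoidance, +1)
RTT 7: cwnd = 34 MSS (congestion avoidance, +1)
RTT 8: cwnd = 35 MSS (congestion avoidance, +1)
RTT 9: cwnd = 36 MSS (congestion avoidance, +1)
RTT 10: cwnd = 37 MSS (congestion avoidance, +1)

37


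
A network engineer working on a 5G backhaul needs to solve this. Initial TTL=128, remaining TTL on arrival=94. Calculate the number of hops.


Given: initial TTL = 128, received TTL = 94
Hops = initial TTL - received TTL
Hops = 128 - 94 = 34

34


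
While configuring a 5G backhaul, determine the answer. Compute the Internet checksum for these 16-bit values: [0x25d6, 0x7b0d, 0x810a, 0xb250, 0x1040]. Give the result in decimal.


Given words: [0x25d6, 0x7b0d, 0x810a, 0xb250, 0x1040]
Step 1: Sum all words
Raw sum = 9686 + 31501 + 33034 + 45648 + 4160 = 124029
Step 2: Fold carry: (58493 + 1) = 58494
One's complement = ~58494 & 0xFFFF = 7041

7041


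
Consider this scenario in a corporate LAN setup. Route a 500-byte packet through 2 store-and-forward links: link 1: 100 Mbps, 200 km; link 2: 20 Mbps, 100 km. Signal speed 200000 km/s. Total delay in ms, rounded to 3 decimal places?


Packet = 500 bytes = 4000 bits. Store-and-forward: sum (t_trans + t_prop) per link.
Link 1: t_trans = 4000/(100*10^6) s = 0.0400 ms; t_prop = 200/200000 s = 1.0000 ms; subtotal = 1.0400 ms
Link 2: t_trans = 4000/(20*10^6) s = 0.2000 ms; t_prop = 100/200000 s = 0.5000 ms; subtotal = 0.7000 ms
End-to-end = 1.0400 + 0.7000 = 1.7400 ms -> 1.740 ms (3 dp)

1.740


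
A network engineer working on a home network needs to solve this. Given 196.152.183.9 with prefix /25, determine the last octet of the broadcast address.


Given: IP = 196.152.183.9, prefix = /25
Host bits = 32 - 25 = 7
Network last octet = 9 AND mask = 0
Host part size = 2^7 - 1 = 127
Broadcast last octet = 0 OR 127 = 127

127


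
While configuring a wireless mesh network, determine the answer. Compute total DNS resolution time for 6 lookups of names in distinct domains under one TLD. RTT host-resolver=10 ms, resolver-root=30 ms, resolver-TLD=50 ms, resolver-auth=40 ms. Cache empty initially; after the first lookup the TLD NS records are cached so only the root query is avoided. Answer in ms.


Lookup 1 (cold cache): local + root + TLD + auth = 10 + 30 + 50 + 40 = 130 ms
Lookups 2..6 (TLD NS cached -> skip root; new domain -> still ask TLD and auth): local + TLD + auth = 10 + 50 + 40 = 100 ms each
Remaining 5 lookups: 5 * 100 = 500 ms
Total = 130 + 500 = 630 ms

630


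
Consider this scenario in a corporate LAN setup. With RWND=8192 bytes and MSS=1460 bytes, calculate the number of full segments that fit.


Given: RWND = 8192 bytes, MSS = 1460 bytes
Full segments = floor(RWND / MSS)
Full segments = floor(8192 / 1460)
Full segments = floor(5.611) = 5

5


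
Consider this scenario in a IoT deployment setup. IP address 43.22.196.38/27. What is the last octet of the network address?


Given: IP = 43.22.196.38, prefix = /27
Subnet mask = 255.255.255.224
Last octet of IP: 38
Last octet of mask: 224
Network last octet = 38 AND 224 = 32

32


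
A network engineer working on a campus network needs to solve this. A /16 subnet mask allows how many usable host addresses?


Given: subnet mask /16
Host bits = 32 - 16 = 16
Total addresses = 2^16 = 65536
Usable hosts = 65536 - 2 (network + broadcast) = 65534

65534


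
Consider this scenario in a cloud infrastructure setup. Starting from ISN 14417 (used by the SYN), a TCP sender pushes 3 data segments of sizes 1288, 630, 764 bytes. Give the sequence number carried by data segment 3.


The SYN occupies sequence number ISN = 14417, so the first data byte is ISN + 1 = 14418.
SEQ of data segment i = (ISN + 1) + sum of payload sizes of segments 1..i-1.
Segment 1: SEQ = 14418, payload = 1288 bytes
Segment 2: SEQ = 15706, payload = 630 bytes
Segment 3: SEQ = 16336, payload = 764 bytes
SEQ of segment 3 = 14418 + 1288 + 630 = 16336

16336


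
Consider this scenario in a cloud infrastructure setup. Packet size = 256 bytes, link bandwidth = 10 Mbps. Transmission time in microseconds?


Given: packet = 256 bytes, bandwidth = 10 Mbps
Packet in bits = 256 * 8 = 2048 bits
Bandwidth = 10 * 10^6 = 10000000 bps
Time = 2048 / 10000000 seconds
Time in us = 2048 * 10^6 / 10000000 = 204.8

204.8


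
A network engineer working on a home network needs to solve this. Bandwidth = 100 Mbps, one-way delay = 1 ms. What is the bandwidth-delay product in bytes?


Given: bandwidth = 100 Mbps, delay = 1 ms
BDP in bits = 100 * 10^6 * 1 / 1000
BDP in bits = 100000
BDP in bytes = 100000 / 8 = 12500

12500


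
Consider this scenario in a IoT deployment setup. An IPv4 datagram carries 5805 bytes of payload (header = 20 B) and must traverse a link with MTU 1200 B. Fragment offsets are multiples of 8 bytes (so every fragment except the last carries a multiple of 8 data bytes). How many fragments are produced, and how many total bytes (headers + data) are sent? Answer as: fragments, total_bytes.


Max data per non-final fragment = floor((MTU - header)/8)*8 = floor((1200 - 20)/8)*8 = floor(1180/8)*8 = 1176 B
Final fragment needs no 8-byte alignment: it can carry up to MTU - header = 1180 B
Non-final fragments needed = ceil((payload - 1180) / 1176) = ceil(4625/1176) = ceil(3.9328) = 4
Number of fragments = 4 + 1 = 5
Fragment sizes (data): 4 * 1176 B + 1101 B (last, 1101 <= 1180 OK)
Total bytes sent = payload + n_frags * header = 5805 + 5*20 = 5805 + 100 = 5905 B

5, 5905


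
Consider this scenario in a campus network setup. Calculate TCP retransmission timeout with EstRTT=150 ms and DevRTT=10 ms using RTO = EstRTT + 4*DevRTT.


Given: EstRTT = 150 ms, DevRTT = 10 ms
Timeout = EstRTT + 4 * DevRTT
4 * DevRTT = 4 * 10 = 40
Timeout = 150 + 40 = 190 ms

190


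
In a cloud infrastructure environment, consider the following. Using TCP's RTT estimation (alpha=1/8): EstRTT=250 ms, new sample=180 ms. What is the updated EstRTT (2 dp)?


Given: EstRTT = 250 ms, SampleRTT = 180 ms, alpha = 1/8
New EstRTT = (1 - alpha) * EstRTT + alpha * SampleRTT
(7/8) * 250 = 218.75
(1/8) * 180 = 22.5
New EstRTT = 218.75 + 22.5 = 241.25 ms -> 241.25 ms (2 dp)

241.25


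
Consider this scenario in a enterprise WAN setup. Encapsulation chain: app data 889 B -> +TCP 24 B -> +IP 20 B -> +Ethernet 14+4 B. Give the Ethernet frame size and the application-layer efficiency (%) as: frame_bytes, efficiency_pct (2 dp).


TCP segment = 889 + 24 = 913 B
IP packet = 913 + 20 = 933 B
Ethernet frame = 933 + 14 + 4 = 951 B
Efficiency = app / frame = 889 / 951 = 0.934805 = 93.4805% -> 93.48% (2 dp)

951, 93.48


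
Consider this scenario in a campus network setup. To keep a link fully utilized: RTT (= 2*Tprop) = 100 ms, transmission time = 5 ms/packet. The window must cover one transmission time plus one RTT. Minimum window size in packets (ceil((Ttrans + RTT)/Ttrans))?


Given: Ttrans = 5 ms, RTT = 100 ms (= 2 * Tprop, Tprop = 50 ms)
Time until first ACK returns = Ttrans + RTT = 5 + 100 = 105 ms
Need W * Ttrans >= Ttrans + RTT  ->  W >= (Ttrans + RTT) / Ttrans
(Ttrans + RTT) / Ttrans = 105 / 5 = 21
W_min = ceil(21) = 21

21


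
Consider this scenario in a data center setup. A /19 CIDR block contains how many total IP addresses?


Given: CIDR prefix /19
Host bits = 32 - 19 = 13
Total addresses = 2^13 = 8192

8192


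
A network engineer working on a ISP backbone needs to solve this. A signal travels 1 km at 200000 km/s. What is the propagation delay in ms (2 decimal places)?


Given: distance = 1 km, speed = 200000 km/s
Delay = distance / speed = 1 / 200000 seconds
Delay in ms = 1 * 1000 / 200000
Delay = 0.0050 ms
Rounded to 2 dp = 0.01 ms

0.01


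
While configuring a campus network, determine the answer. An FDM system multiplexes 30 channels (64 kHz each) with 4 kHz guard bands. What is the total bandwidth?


Given: 30 channels, 64 kHz each, guard = 4 kHz
Channel bandwidth = 30 * 64 = 1920 kHz
Guard bands = 29 gaps * 4 kHz = 116 kHz
Total = 1920 + 116 = 2036 kHz

2036


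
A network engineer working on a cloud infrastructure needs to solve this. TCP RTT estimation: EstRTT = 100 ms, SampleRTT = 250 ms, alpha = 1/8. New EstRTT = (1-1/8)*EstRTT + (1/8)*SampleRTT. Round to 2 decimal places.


Given: EstRTT = 100 ms, SampleRTT = 250 ms, alpha = 1/8
New EstRTT = (1 - alpha) * EstRTT + alpha * SampleRTT
(7/8) * 100 = 87.5
(1/8) * 250 = 31.25
New EstRTT = 87.5 + 31.25 = 118.75 ms -> 118.75 ms (2 dp)

118.75


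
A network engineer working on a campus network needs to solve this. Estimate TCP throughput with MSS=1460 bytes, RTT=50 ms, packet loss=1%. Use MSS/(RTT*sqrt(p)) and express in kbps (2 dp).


Given: MSS = 1460 bytes, RTT = 50 ms, loss = 1%
RTT in seconds = 50 / 1000 = 0.05
Loss rate = 1% = 0.01
sqrt(loss) = sqrt(0.01) = 0.1
Throughput (bytes/s) = 1460 / (0.05 * 0.1) = 292000.0000
Throughput (kbps) = 292000.0000 * 8 / 1000 = 2336.000000 -> 2336.00 kbps (2 dp)

2336.00


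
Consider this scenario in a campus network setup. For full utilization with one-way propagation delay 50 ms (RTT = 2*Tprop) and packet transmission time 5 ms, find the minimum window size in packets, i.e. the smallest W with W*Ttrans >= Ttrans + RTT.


Given: Ttrans = 5 ms, RTT = 100 ms (= 2 * Tprop, Tprop = 50 ms)
Time until first ACK returns = Ttrans + RTT = 5 + 100 = 105 ms
Need W * Ttrans >= Ttrans + RTT  ->  W >= (Ttrans + RTT) / Ttrans
(Ttrans + RTT) / Ttrans = 105 / 5 = 21
W_min = ceil(21) = 21

21


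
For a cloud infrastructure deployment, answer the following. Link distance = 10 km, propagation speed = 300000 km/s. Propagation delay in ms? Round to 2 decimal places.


Given: distance = 10 km, speed = 300000 km/s
Delay = distance / speed = 10 / 300000 seconds
Delay in ms = 10 * 1000 / 300000
Delay = 0.0333 ms
Rounded to 2 dp = 0.03 ms

0.03


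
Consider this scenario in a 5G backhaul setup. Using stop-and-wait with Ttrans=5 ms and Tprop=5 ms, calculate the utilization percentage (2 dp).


Given: Ttrans = 5 ms, Tprop = 5 ms
RTT = 2 * Tprop = 2 * 5 = 10 ms
U = Ttrans / (Ttrans + RTT)
U = 5 / (5 + 10)
U = 5 / 15 = 0.333333
U% = 33.33%

33.33


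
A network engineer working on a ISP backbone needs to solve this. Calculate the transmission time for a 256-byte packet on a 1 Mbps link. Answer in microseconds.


Given: packet = 256 bytes, bandwidth = 1 Mbps
Packet in bits = 256 * 8 = 2048 bits
Bandwidth = 1 * 10^6 = 1000000 bps
Time = 2048 / 1000000 seconds
Time in us = 2048 * 10^6 / 1000000 = 2048

2048


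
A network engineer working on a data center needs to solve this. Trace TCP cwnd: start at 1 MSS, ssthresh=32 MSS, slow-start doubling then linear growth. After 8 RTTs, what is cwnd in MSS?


RTT 0: cwnd = 1 MSS (initial)
RTT 1: cwnd = 2 MSS (slow start, doubled)
RTT 2: cwnd = 4 MSS (slow start, doubled)
RTT 3: cwnd = 8 MSS (slow start, doubled)
RTT 4: cwnd = 16 MSS (slow start, doubled)
RTT 5: cwnd = 32 MSS (slow start, doubled)
RTT 6: cwnd = 33 MSS (congestion avoidance, +1)
RTT 7: cwnd = 34 MSS (congestion avoidance, +1)
RTT 8: cwnd = 35 MSS (congestion avoidance, +1)

35


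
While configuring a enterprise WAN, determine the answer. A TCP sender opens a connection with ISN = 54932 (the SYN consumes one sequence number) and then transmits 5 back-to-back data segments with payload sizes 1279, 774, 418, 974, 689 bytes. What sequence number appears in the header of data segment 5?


The SYN occupies sequence number ISN = 54932, so the first data byte is ISN + 1 = 54933.
SEQ of data segment i = (ISN + 1) + sum of payload sizes of segments 1..i-1.
Segment 1: SEQ = 54933, payload = 1279 bytes
Segment 2: SEQ = 56212, payload = 774 bytes
Segment 3: SEQ = 56986, payload = 418 bytes
Segment 4: SEQ = 57404, payload = 974 bytes
Segment 5: SEQ = 58378, payload = 689 bytes
SEQ of segment 5 = 54933 + 1279 + 774 + 418 + 974 = 58378

58378
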